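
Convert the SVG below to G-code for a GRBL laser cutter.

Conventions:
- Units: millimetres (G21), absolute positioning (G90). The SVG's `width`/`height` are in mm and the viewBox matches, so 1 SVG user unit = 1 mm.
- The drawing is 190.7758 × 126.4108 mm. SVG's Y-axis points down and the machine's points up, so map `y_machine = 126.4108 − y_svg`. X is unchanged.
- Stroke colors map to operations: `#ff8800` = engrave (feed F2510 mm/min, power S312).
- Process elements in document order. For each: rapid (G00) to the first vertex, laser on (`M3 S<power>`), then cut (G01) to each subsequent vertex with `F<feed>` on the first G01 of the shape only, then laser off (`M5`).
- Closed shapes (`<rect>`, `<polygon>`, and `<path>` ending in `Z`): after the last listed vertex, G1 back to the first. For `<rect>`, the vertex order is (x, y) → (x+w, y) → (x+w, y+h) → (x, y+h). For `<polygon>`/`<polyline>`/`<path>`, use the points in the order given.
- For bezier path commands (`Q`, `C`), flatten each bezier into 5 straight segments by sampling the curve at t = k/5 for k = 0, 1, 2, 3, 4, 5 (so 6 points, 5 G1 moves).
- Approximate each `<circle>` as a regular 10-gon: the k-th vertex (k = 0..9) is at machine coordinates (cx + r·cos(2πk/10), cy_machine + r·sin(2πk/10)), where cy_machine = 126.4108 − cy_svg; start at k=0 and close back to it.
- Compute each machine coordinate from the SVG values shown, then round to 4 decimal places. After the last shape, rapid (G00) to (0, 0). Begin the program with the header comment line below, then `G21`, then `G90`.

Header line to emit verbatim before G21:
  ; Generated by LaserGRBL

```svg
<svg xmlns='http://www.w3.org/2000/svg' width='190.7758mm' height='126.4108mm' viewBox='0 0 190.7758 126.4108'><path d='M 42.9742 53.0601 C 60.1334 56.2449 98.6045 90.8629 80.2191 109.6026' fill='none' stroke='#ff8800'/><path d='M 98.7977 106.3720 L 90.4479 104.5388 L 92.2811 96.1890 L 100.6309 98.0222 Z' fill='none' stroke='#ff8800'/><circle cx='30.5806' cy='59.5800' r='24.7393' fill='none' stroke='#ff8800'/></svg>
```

; Generated by LaserGRBL
G21
G90
G00 X42.9742 Y73.3507
M3 S312
G01 X55.2018 Y68.0463 F2510
G01 X68.7922 Y57.4689
G01 X79.9932 Y43.8895
G01 X85.0529 Y29.5789
G01 X80.2191 Y16.8082
M5
G00 X98.7977 Y20.0388
M3 S312
G01 X90.4479 Y21.8720 F2510
G01 X92.2811 Y30.2218
G01 X100.6309 Y28.3886
G01 X98.7977 Y20.0388
M5
G00 X55.3199 Y66.8308
M3 S312
G01 X50.5951 Y81.3722 F2510
G01 X38.2255 Y90.3593
G01 X22.9357 Y90.3593
G01 X10.5661 Y81.3722
G01 X5.8413 Y66.8308
G01 X10.5661 Y52.2894
G01 X22.9357 Y43.3023
G01 X38.2255 Y43.3023
G01 X50.5951 Y52.2894
G01 X55.3199 Y66.8308
M5
G00 X0.0000 Y0.0000

viewBox `0 0 190.7758 126.4108` with mm width/height → 1 unit = 1 mm. Flip: y_m = 126.4108 − y_svg.

**Shape 1** — `<path>` cubic bezier, stroke `#ff8800` → engrave (S312, F2510). Control points (SVG): P0=(42.9742,53.0601), P1=(60.1334,56.2449), P2=(98.6045,90.8629), P3=(80.2191,109.6026); sampled at t=k/5. Machine vertices: (42.9742,73.3507) → (55.2018,68.0463) → (68.7922,57.4689) → (79.9932,43.8895) → (85.0529,29.5789) → (80.2191,16.8082). Open path.

**Shape 2** — `<path>` regular polygon, stroke `#ff8800` → engrave (S312, F2510). Machine vertices: (98.7977,20.0388) → (90.4479,21.8720) → (92.2811,30.2218) → (100.6309,28.3886) → (98.7977,20.0388). Closed: final G1 returns to the first vertex.

**Shape 3** — `<circle>` circle, stroke `#ff8800` → engrave (S312, F2510). Machine vertices: (55.3199,66.8308) → (50.5951,81.3722) → (38.2255,90.3593) → (22.9357,90.3593) → (10.5661,81.3722) → (5.8413,66.8308) → (10.5661,52.2894) → (22.9357,43.3023) → (38.2255,43.3023) → (50.5951,52.2894) → (55.3199,66.8308). Closed: final G1 returns to the first vertex.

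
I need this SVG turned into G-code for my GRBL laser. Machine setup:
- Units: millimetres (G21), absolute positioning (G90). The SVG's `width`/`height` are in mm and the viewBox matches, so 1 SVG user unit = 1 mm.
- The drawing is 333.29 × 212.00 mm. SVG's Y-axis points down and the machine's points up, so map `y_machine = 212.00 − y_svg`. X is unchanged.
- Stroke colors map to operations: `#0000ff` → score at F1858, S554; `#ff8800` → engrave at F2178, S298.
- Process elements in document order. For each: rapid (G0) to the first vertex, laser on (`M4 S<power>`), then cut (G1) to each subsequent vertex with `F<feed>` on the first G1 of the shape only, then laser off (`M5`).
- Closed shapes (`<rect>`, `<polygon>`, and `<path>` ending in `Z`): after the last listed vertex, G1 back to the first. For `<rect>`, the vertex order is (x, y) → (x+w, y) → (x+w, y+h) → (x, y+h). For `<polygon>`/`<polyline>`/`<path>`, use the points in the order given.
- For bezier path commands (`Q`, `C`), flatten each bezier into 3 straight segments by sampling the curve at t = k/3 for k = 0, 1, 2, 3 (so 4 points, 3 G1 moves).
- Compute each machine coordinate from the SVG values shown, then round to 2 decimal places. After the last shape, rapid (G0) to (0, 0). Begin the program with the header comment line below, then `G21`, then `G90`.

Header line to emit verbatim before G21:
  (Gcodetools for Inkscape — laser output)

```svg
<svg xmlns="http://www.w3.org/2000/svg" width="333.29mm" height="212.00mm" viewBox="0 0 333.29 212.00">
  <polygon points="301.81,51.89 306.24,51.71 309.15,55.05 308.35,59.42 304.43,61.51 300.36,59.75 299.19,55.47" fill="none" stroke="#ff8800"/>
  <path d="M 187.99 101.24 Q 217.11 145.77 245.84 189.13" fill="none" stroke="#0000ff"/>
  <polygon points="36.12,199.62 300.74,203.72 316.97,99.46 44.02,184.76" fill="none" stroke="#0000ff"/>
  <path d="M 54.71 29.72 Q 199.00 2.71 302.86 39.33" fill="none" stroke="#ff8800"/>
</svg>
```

(Gcodetools for Inkscape — laser output)
G21
G90
G0 X301.81 Y160.11
M4 S298
G1 X306.24 Y160.29 F2178
G1 X309.15 Y156.95
G1 X308.35 Y152.58
G1 X304.43 Y150.49
G1 X300.36 Y152.25
G1 X299.19 Y156.53
G1 X301.81 Y160.11
M5
G0 X187.99 Y110.76
M4 S554
G1 X207.36 Y81.20 F1858
G1 X226.64 Y51.91
G1 X245.84 Y22.87
M5
G0 X36.12 Y12.38
M4 S554
G1 X300.74 Y8.28 F1858
G1 X316.97 Y112.54
G1 X44.02 Y27.24
G1 X36.12 Y12.38
M5
G0 X54.71 Y182.28
M4 S298
G1 X146.41 Y193.22 F2178
G1 X229.13 Y190.01
G1 X302.86 Y172.67
M5
G0 X0.00 Y0.00

viewBox `0 0 333.29 212.00` with mm width/height → 1 unit = 1 mm. Flip: y_m = 212.00 − y_svg.

**Shape 1** — `<polygon>` regular polygon, stroke `#ff8800` → engrave (S298, F2178). Machine vertices: (301.81,160.11) → (306.24,160.29) → (309.15,156.95) → (308.35,152.58) → (304.43,150.49) → (300.36,152.25) → (299.19,156.53) → (301.81,160.11). Closed: final G1 returns to the first vertex.

**Shape 2** — `<path>` quadratic bezier, stroke `#0000ff` → score (S554, F1858). Control points (SVG): P0=(187.99,101.24), P1=(217.11,145.77), P2=(245.84,189.13); sampled at t=k/3. Machine vertices: (187.99,110.76) → (207.36,81.20) → (226.64,51.91) → (245.84,22.87). Open path.

**Shape 3** — `<polygon>` closed polygon, stroke `#0000ff` → score (S554, F1858). Machine vertices: (36.12,12.38) → (300.74,8.28) → (316.97,112.54) → (44.02,27.24) → (36.12,12.38). Closed: final G1 returns to the first vertex.

**Shape 4** — `<path>` quadratic bezier, stroke `#ff8800` → engrave (S298, F2178). Control points (SVG): P0=(54.71,29.72), P1=(199.00,2.71), P2=(302.86,39.33); sampled at t=k/3. Machine vertices: (54.71,182.28) → (146.41,193.22) → (229.13,190.01) → (302.86,172.67). Open path.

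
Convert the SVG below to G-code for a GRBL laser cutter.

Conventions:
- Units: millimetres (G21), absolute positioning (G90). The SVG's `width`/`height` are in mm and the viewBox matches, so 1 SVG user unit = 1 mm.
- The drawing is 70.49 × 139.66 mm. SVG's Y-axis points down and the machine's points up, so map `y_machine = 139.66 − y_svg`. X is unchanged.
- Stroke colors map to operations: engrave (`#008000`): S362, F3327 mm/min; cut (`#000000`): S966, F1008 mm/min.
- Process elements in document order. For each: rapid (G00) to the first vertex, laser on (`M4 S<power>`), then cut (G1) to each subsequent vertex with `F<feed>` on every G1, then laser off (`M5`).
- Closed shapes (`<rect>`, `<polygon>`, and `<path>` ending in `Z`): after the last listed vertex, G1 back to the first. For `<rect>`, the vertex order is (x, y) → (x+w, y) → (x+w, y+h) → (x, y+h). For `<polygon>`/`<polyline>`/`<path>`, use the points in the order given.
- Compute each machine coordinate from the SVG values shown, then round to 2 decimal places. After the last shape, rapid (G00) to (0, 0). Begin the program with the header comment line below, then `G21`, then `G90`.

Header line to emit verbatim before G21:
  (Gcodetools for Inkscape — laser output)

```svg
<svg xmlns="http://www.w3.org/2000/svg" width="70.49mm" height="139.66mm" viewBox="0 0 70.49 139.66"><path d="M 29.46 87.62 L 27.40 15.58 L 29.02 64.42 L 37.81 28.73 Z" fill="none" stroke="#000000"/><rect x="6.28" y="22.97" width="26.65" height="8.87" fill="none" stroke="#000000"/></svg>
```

(Gcodetools for Inkscape — laser output)
G21
G90
G00 X29.46 Y52.04
M4 S966
G1 X27.40 Y124.08 F1008
G1 X29.02 Y75.24 F1008
G1 X37.81 Y110.93 F1008
G1 X29.46 Y52.04 F1008
M5
G00 X6.28 Y116.69
M4 S966
G1 X32.93 Y116.69 F1008
G1 X32.93 Y107.82 F1008
G1 X6.28 Y107.82 F1008
G1 X6.28 Y116.69 F1008
M5
G00 X0.00 Y0.00

1 u = 1 mm; y_m = 139.66 − y.

[1] `<path>` closed polygon, #000000→cut S966 F1008: (29.46,52.04) → (27.40,124.08) → (29.02,75.24) → (37.81,110.93) → (29.46,52.04) (closed)

[2] `<rect>` rectangle, #000000→cut S966 F1008: (6.28,116.69) → (32.93,116.69) → (32.93,107.82) → (6.28,107.82) → (6.28,116.69) (closed)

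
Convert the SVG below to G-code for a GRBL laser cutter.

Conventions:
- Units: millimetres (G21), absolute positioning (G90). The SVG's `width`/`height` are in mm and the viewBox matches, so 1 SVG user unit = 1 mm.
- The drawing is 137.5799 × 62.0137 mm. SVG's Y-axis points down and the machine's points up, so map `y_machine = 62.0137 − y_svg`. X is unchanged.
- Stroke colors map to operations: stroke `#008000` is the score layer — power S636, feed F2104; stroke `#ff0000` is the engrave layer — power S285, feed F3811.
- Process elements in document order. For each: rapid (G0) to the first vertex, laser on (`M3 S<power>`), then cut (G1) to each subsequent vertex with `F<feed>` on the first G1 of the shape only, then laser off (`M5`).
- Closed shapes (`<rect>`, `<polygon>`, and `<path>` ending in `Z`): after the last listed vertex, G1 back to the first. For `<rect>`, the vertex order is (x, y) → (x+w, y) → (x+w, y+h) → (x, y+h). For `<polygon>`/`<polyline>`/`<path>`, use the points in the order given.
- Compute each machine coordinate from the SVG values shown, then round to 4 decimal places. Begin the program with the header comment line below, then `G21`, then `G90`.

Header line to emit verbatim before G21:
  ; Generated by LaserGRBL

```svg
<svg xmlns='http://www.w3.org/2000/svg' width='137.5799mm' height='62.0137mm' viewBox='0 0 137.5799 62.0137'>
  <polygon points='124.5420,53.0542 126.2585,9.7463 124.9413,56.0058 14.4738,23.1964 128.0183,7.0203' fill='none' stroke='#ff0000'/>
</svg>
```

; Generated by LaserGRBL
G21
G90
G0 X124.5420 Y8.9595
M3 S285
G1 X126.2585 Y52.2674 F3811
G1 X124.9413 Y6.0079
G1 X14.4738 Y38.8173
G1 X128.0183 Y54.9934
G1 X124.5420 Y8.9595
M5

Since the viewBox matches the mm dimensions, user units are millimetres directly. The only transform is the Y-flip y_m = 62.0137 − y_svg.

Shape 1 is a closed polygon drawn with `<polygon>`. Its stroke #ff0000 means engrave at S285, F3811. After flipping Y the toolpath is (124.5420,8.9595) → (126.2585,52.2674) → (124.9413,6.0079) → (14.4738,38.8173) → (128.0183,54.9934) → (124.5420,8.9595), returning to the start.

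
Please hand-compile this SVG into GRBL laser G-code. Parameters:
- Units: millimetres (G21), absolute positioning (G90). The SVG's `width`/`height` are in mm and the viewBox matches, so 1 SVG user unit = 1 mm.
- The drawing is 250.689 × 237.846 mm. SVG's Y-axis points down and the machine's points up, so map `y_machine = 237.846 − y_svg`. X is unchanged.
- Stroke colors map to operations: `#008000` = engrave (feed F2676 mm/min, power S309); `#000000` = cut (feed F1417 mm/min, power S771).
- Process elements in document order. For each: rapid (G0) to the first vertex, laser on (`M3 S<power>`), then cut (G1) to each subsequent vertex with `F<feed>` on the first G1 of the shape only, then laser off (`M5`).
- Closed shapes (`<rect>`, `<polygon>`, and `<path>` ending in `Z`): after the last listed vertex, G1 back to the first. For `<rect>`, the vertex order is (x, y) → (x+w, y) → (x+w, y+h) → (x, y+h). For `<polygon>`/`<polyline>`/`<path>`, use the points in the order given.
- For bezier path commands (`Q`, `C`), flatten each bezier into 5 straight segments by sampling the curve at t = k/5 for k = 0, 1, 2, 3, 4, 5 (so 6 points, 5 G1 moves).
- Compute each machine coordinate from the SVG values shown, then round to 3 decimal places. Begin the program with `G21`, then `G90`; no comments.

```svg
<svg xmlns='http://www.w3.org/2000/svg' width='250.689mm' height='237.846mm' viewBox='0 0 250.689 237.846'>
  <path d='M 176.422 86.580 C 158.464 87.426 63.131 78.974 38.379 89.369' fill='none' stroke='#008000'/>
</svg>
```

Since the viewBox matches the mm dimensions, user units are millimetres directly. The only transform is the Y-flip y_m = 237.846 − y_svg.

Shape 1 is a cubic bezier drawn with `<path>`. Its stroke #008000 means engrave at S309, F2676. After flipping Y the toolpath is (176.422,151.266) → (157.546,151.649) → (127.202,152.913) → (92.491,153.706) → (60.516,152.678) → (38.379,148.477).

G21
G90
G0 X176.422 Y151.266
M3 S309
G1 X157.546 Y151.649 F2676
G1 X127.202 Y152.913
G1 X92.491 Y153.706
G1 X60.516 Y152.678
G1 X38.379 Y148.477
M5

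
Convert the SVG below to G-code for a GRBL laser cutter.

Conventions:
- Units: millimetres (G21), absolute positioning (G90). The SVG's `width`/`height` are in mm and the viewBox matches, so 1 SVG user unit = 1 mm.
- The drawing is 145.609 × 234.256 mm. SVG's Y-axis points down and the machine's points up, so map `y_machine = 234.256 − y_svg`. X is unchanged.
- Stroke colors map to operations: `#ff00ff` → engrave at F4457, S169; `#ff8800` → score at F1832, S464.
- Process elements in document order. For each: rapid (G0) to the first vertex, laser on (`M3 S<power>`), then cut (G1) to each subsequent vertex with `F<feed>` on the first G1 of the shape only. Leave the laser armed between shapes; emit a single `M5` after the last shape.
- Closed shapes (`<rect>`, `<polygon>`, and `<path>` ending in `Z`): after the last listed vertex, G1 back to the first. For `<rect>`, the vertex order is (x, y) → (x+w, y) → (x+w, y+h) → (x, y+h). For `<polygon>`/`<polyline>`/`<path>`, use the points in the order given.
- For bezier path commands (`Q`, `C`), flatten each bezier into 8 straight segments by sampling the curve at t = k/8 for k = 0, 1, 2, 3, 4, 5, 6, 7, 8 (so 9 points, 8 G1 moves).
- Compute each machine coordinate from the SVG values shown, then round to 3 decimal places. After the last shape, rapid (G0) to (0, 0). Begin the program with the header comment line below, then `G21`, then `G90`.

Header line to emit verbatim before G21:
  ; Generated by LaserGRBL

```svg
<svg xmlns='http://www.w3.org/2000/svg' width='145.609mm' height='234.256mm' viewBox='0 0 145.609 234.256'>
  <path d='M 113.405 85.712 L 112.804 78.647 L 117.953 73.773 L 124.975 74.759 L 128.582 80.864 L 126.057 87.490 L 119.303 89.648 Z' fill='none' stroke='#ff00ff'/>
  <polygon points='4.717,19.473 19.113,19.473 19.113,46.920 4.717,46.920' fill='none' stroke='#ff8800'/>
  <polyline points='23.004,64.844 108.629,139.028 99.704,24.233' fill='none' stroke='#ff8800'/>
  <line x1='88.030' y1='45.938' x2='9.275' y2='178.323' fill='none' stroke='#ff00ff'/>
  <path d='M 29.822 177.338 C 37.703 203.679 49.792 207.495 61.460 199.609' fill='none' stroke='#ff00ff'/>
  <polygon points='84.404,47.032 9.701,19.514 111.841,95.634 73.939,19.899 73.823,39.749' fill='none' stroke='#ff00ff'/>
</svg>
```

1 u = 1 mm; y_m = 234.256 − y.

[1] `<path>` regular polygon, #ff00ff→engrave S169 F4457: (113.405,148.544) → (112.804,155.609) → (117.953,160.483) → (124.975,159.497) → (128.582,153.392) → (126.057,146.766) → (119.303,144.608) → (113.405,148.544) (closed)

[2] `<polygon>` rectangle, #ff8800→score S464 F1832: (4.717,214.783) → (19.113,214.783) → (19.113,187.336) → (4.717,187.336) → (4.717,214.783) (closed)

[3] `<polyline>` open polyline, #ff8800→score S464 F1832: (23.004,169.412) → (108.629,95.228) → (99.704,210.023)

[4] `<line>` line segment, #ff00ff→engrave S169 F4457: (88.030,188.318) → (9.275,55.933)

[5] `<path>` cubic bezier, #ff00ff→engrave S169 F4457: (29.822,56.918) → (32.966,48.075) → (36.449,41.217) → (40.219,36.216) → (44.221,32.947) → (48.400,31.283) → (52.702,31.096) → (57.074,32.259) → (61.460,34.647)

[6] `<polygon>` closed polygon, #ff00ff→engrave S169 F4457: (84.404,187.224) → (9.701,214.742) → (111.841,138.622) → (73.939,214.357) → (73.823,194.507) → (84.404,187.224) (closed)

; Generated by LaserGRBL
G21
G90
G0 X113.405 Y148.544
M3 S169
G1 X112.804 Y155.609 F4457
G1 X117.953 Y160.483
G1 X124.975 Y159.497
G1 X128.582 Y153.392
G1 X126.057 Y146.766
G1 X119.303 Y144.608
G1 X113.405 Y148.544
G0 X4.717 Y214.783
M3 S464
G1 X19.113 Y214.783 F1832
G1 X19.113 Y187.336
G1 X4.717 Y187.336
G1 X4.717 Y214.783
G0 X23.004 Y169.412
M3 S464
G1 X108.629 Y95.228 F1832
G1 X99.704 Y210.023
G0 X88.030 Y188.318
M3 S169
G1 X9.275 Y55.933 F4457
G0 X29.822 Y56.918
M3 S169
G1 X32.966 Y48.075 F4457
G1 X36.449 Y41.217
G1 X40.219 Y36.216
G1 X44.221 Y32.947
G1 X48.400 Y31.283
G1 X52.702 Y31.096
G1 X57.074 Y32.259
G1 X61.460 Y34.647
G0 X84.404 Y187.224
M3 S169
G1 X9.701 Y214.742 F4457
G1 X111.841 Y138.622
G1 X73.939 Y214.357
G1 X73.823 Y194.507
G1 X84.404 Y187.224
M5
G0 X0.000 Y0.000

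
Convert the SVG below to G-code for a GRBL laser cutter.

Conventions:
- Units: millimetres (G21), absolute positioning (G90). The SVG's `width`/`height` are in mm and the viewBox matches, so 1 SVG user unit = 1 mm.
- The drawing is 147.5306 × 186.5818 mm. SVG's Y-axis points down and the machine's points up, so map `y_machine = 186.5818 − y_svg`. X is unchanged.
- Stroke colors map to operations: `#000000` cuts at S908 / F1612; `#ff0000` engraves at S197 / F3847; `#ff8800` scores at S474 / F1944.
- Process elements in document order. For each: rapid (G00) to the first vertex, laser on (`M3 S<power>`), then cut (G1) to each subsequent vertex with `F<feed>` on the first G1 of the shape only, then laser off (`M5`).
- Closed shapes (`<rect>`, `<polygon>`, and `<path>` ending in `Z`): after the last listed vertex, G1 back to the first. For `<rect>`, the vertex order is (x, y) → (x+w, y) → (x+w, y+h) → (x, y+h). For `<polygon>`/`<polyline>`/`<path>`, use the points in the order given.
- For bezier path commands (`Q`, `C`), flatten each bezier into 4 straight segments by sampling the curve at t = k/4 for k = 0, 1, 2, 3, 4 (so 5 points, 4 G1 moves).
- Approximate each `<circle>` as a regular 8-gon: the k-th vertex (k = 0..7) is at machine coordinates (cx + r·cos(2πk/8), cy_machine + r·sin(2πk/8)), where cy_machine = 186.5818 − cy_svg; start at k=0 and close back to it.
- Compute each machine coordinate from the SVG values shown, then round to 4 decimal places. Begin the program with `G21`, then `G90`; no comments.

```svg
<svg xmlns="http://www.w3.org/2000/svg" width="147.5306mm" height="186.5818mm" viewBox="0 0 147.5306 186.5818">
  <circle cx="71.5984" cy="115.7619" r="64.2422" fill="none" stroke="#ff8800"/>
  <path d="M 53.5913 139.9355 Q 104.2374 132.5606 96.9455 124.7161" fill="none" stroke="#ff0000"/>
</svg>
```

Since the viewBox matches the mm dimensions, user units are millimetres directly. The only transform is the Y-flip y_m = 186.5818 − y_svg.

Shape 1 is a circle drawn with `<circle>`. Its stroke #ff8800 means score at S474, F1944. After flipping Y the toolpath is (135.8406,70.8199) → (117.0245,116.2460) → (71.5984,135.0621) → (26.1723,116.2460) → (7.3562,70.8199) → (26.1723,25.3938) → (71.5984,6.5777) → (117.0245,25.3938) → (135.8406,70.8199), returning to the start.

Shape 2 is a quadratic bezier drawn with `<path>`. Its stroke #ff0000 means engrave at S197, F3847. After flipping Y the toolpath is (53.5913,46.6463) → (75.2932,50.3631) → (89.7529,54.1386) → (96.9703,57.9728) → (96.9455,61.8657).

G21
G90
G00 X135.8406 Y70.8199
M3 S474
G1 X117.0245 Y116.2460 F1944
G1 X71.5984 Y135.0621
G1 X26.1723 Y116.2460
G1 X7.3562 Y70.8199
G1 X26.1723 Y25.3938
G1 X71.5984 Y6.5777
G1 X117.0245 Y25.3938
G1 X135.8406 Y70.8199
M5
G00 X53.5913 Y46.6463
M3 S197
G1 X75.2932 Y50.3631 F3847
G1 X89.7529 Y54.1386
G1 X96.9703 Y57.9728
G1 X96.9455 Y61.8657
M5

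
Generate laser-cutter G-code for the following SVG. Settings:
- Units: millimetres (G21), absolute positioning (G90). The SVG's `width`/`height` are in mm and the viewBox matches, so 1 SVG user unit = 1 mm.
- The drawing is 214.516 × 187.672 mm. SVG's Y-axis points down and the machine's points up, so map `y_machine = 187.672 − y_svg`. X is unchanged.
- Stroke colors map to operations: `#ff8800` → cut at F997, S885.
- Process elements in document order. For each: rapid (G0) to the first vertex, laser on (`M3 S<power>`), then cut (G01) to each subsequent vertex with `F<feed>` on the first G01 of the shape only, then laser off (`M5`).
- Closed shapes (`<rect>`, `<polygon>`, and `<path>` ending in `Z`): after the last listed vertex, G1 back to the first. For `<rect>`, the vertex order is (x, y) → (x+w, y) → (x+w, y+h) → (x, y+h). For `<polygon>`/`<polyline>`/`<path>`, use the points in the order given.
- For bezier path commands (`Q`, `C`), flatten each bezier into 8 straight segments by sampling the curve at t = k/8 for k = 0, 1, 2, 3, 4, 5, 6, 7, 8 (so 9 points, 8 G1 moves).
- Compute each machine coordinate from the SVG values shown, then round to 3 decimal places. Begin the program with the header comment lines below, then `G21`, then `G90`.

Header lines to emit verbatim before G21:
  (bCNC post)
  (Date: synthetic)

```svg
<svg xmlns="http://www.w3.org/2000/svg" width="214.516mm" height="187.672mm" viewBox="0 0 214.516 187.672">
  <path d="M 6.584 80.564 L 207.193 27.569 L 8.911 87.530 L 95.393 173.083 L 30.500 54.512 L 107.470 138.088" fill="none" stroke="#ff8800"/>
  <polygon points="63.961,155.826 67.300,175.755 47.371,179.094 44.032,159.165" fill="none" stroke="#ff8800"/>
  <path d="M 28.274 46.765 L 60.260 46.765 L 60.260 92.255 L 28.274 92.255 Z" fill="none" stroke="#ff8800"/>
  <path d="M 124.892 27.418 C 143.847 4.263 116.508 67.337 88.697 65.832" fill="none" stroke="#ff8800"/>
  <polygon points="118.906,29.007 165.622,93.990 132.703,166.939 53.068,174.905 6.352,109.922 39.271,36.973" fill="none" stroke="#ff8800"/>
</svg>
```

(bCNC post)
(Date: synthetic)
G21
G90
G0 X6.584 Y107.108
M3 S885
G01 X207.193 Y160.103 F997
G01 X8.911 Y100.142
G01 X95.393 Y14.589
G01 X30.500 Y133.160
G01 X107.470 Y49.584
M5
G0 X63.961 Y31.846
M3 S885
G01 X67.300 Y11.917 F997
G01 X47.371 Y8.578
G01 X44.032 Y28.507
G01 X63.961 Y31.846
M5
G0 X28.274 Y140.907
M3 S885
G01 X60.260 Y140.907 F997
G01 X60.260 Y95.417
G01 X28.274 Y95.417
G01 X28.274 Y140.907
M5
G0 X124.892 Y160.254
M3 S885
G01 X129.920 Y165.190 F997
G01 X131.144 Y163.809
G01 X129.102 Y157.878
G01 X124.332 Y149.166
G01 X117.369 Y139.438
G01 X108.751 Y130.463
G01 X99.015 Y124.008
G01 X88.697 Y121.840
M5
G0 X118.906 Y158.665
M3 S885
G01 X165.622 Y93.682 F997
G01 X132.703 Y20.733
G01 X53.068 Y12.767
G01 X6.352 Y77.750
G01 X39.271 Y150.699
G01 X118.906 Y158.665
M5

Since the viewBox matches the mm dimensions, user units are millimetres directly. The only transform is the Y-flip y_m = 187.672 − y_svg.

Shape 1 is a open polyline drawn with `<path>`. Its stroke #ff8800 means cut at S885, F997. After flipping Y the toolpath is (6.584,107.108) → (207.193,160.103) → (8.911,100.142) → (95.393,14.589) → (30.500,133.160) → (107.470,49.584).

Shape 2 is a regular polygon drawn with `<polygon>`. Its stroke #ff8800 means cut at S885, F997. After flipping Y the toolpath is (63.961,31.846) → (67.300,11.917) → (47.371,8.578) → (44.032,28.507) → (63.961,31.846), returning to the start.

Shape 3 is a rectangle drawn with `<path>`. Its stroke #ff8800 means cut at S885, F997. After flipping Y the toolpath is (28.274,140.907) → (60.260,140.907) → (60.260,95.417) → (28.274,95.417) → (28.274,140.907), returning to the start.

Shape 4 is a cubic bezier drawn with `<path>`. Its stroke #ff8800 means cut at S885, F997. After flipping Y the toolpath is (124.892,160.254) → (129.920,165.190) → (131.144,163.809) → (129.102,157.878) → (124.332,149.166) → (117.369,139.438) → (108.751,130.463) → (99.015,124.008) → (88.697,121.840).

Shape 5 is a regular polygon drawn with `<polygon>`. Its stroke #ff8800 means cut at S885, F997. After flipping Y the toolpath is (118.906,158.665) → (165.622,93.682) → (132.703,20.733) → (53.068,12.767) → (6.352,77.750) → (39.271,150.699) → (118.906,158.665), returning to the start.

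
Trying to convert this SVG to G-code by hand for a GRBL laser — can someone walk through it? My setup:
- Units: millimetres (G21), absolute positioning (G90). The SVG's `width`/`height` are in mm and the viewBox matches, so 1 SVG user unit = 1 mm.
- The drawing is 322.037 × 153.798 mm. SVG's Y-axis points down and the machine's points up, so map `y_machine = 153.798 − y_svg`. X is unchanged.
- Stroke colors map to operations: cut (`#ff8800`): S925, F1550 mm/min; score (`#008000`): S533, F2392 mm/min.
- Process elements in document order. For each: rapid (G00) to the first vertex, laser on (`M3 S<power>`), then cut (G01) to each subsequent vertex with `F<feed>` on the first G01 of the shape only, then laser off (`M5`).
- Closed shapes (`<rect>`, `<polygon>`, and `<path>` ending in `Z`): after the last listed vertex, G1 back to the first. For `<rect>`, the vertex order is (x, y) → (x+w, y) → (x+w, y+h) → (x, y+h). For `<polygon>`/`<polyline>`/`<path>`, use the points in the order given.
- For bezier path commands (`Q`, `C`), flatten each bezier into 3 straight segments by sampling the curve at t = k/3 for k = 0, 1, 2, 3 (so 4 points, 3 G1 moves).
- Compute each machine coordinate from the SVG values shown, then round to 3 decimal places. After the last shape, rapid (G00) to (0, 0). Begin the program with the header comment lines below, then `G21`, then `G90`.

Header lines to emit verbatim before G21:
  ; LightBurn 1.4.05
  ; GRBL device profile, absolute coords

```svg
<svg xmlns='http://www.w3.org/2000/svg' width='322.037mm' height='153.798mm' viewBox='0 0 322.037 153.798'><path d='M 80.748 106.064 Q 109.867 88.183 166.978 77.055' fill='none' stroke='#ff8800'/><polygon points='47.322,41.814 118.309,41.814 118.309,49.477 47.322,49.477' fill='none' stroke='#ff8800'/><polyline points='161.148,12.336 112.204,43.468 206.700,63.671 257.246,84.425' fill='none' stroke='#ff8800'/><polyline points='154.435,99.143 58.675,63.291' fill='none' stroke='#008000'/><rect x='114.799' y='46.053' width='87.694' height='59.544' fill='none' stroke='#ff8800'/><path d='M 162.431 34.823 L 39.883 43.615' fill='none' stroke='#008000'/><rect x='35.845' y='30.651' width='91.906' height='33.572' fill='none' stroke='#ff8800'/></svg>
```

; LightBurn 1.4.05
; GRBL device profile, absolute coords
G21
G90
G00 X80.748 Y47.734
M3 S925
G01 X103.271 Y58.904 F1550
G01 X132.014 Y68.574
G01 X166.978 Y76.743
M5
G00 X47.322 Y111.984
M3 S925
G01 X118.309 Y111.984 F1550
G01 X118.309 Y104.321
G01 X47.322 Y104.321
G01 X47.322 Y111.984
M5
G00 X161.148 Y141.462
M3 S925
G01 X112.204 Y110.330 F1550
G01 X206.700 Y90.127
G01 X257.246 Y69.373
M5
G00 X154.435 Y54.655
M3 S533
G01 X58.675 Y90.507 F2392
M5
G00 X114.799 Y107.745
M3 S925
G01 X202.493 Y107.745 F1550
G01 X202.493 Y48.201
G01 X114.799 Y48.201
G01 X114.799 Y107.745
M5
G00 X162.431 Y118.975
M3 S533
G01 X39.883 Y110.183 F2392
M5
G00 X35.845 Y123.147
M3 S925
G01 X127.751 Y123.147 F1550
G01 X127.751 Y89.575
G01 X35.845 Y89.575
G01 X35.845 Y123.147
M5
G00 X0.000 Y0.000

1 u = 1 mm; y_m = 153.798 − y.

[1] `<path>` quadratic bezier, #ff8800→cut S925 F1550: (80.748,47.734) → (103.271,58.904) → (132.014,68.574) → (166.978,76.743)

[2] `<polygon>` rectangle, #ff8800→cut S925 F1550: (47.322,111.984) → (118.309,111.984) → (118.309,104.321) → (47.322,104.321) → (47.322,111.984) (closed)

[3] `<polyline>` open polyline, #ff8800→cut S925 F1550: (161.148,141.462) → (112.204,110.330) → (206.700,90.127) → (257.246,69.373)

[4] `<polyline>` line segment, #008000→score S533 F2392: (154.435,54.655) → (58.675,90.507)

[5] `<rect>` rectangle, #ff8800→cut S925 F1550: (114.799,107.745) → (202.493,107.745) → (202.493,48.201) → (114.799,48.201) → (114.799,107.745) (closed)

[6] `<path>` line segment, #008000→score S533 F2392: (162.431,118.975) → (39.883,110.183)

[7] `<rect>` rectangle, #ff8800→cut S925 F1550: (35.845,123.147) → (127.751,123.147) → (127.751,89.575) → (35.845,89.575) → (35.845,123.147) (closed)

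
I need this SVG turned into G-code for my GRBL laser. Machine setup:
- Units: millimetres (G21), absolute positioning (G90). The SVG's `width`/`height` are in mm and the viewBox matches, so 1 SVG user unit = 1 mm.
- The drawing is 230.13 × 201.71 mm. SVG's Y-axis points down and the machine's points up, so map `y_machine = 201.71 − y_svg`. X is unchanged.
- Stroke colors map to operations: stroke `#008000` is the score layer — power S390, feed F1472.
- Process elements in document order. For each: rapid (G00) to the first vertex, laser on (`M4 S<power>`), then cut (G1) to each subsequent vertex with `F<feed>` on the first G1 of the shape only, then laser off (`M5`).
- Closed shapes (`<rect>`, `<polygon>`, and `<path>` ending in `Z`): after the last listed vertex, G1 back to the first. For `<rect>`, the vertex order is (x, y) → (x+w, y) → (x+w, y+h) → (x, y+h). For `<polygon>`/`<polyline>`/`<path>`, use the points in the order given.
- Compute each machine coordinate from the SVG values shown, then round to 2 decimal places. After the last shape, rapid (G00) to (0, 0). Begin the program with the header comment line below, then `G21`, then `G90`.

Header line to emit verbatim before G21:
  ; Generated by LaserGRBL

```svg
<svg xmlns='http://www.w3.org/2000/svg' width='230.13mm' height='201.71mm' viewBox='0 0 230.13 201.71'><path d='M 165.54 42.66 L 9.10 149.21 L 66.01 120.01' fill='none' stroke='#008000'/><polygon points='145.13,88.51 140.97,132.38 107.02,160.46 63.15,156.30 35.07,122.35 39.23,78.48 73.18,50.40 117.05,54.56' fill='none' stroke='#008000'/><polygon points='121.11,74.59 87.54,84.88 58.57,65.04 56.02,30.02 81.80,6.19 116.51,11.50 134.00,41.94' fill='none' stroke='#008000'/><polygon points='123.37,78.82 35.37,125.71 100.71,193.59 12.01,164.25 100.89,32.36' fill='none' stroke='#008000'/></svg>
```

; Generated by LaserGRBL
G21
G90
G00 X165.54 Y159.05
M4 S390
G1 X9.10 Y52.50 F1472
G1 X66.01 Y81.70
M5
G00 X145.13 Y113.20
M4 S390
G1 X140.97 Y69.33 F1472
G1 X107.02 Y41.25
G1 X63.15 Y45.41
G1 X35.07 Y79.36
G1 X39.23 Y123.23
G1 X73.18 Y151.31
G1 X117.05 Y147.15
G1 X145.13 Y113.20
M5
G00 X121.11 Y127.12
M4 S390
G1 X87.54 Y116.83 F1472
G1 X58.57 Y136.67
G1 X56.02 Y171.69
G1 X81.80 Y195.52
G1 X116.51 Y190.21
G1 X134.00 Y159.77
G1 X121.11 Y127.12
M5
G00 X123.37 Y122.89
M4 S390
G1 X35.37 Y76.00 F1472
G1 X100.71 Y8.12
G1 X12.01 Y37.46
G1 X100.89 Y169.35
G1 X123.37 Y122.89
M5
G00 X0.00 Y0.00

Since the viewBox matches the mm dimensions, user units are millimetres directly. The only transform is the Y-flip y_m = 201.71 − y_svg.

Shape 1 is a open polyline drawn with `<path>`. Its stroke #008000 means score at S390, F1472. After flipping Y the toolpath is (165.54,159.05) → (9.10,52.50) → (66.01,81.70).

Shape 2 is a regular polygon drawn with `<polygon>`. Its stroke #008000 means score at S390, F1472. After flipping Y the toolpath is (145.13,113.20) → (140.97,69.33) → (107.02,41.25) → (63.15,45.41) → (35.07,79.36) → (39.23,123.23) → (73.18,151.31) → (117.05,147.15) → (145.13,113.20), returning to the start.

Shape 3 is a regular polygon drawn with `<polygon>`. Its stroke #008000 means score at S390, F1472. After flipping Y the toolpath is (121.11,127.12) → (87.54,116.83) → (58.57,136.67) → (56.02,171.69) → (81.80,195.52) → (116.51,190.21) → (134.00,159.77) → (121.11,127.12), returning to the start.

Shape 4 is a closed polygon drawn with `<polygon>`. Its stroke #008000 means score at S390, F1472. After flipping Y the toolpath is (123.37,122.89) → (35.37,76.00) → (100.71,8.12) → (12.01,37.46) → (100.89,169.35) → (123.37,122.89), returning to the start.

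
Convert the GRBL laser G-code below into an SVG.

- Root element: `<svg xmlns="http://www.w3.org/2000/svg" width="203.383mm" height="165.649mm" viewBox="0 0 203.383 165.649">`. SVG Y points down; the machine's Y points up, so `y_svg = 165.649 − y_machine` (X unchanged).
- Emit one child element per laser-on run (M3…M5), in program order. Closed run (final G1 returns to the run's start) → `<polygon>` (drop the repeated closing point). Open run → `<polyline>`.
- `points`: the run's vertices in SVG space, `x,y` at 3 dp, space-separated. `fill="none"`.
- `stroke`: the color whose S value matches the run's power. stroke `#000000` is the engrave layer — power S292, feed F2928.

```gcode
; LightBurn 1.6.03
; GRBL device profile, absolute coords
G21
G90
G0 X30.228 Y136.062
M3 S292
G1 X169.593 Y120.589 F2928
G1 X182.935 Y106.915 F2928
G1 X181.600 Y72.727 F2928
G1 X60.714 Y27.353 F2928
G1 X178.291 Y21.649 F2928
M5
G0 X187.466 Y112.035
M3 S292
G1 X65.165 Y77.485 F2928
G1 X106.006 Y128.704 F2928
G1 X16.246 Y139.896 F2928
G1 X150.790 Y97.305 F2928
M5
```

<svg xmlns="http://www.w3.org/2000/svg" width="203.383mm" height="165.649mm" viewBox="0 0 203.383 165.649">
  <polyline points="30.228,29.587 169.593,45.060 182.935,58.734 181.600,92.922 60.714,138.296 178.291,144.000" fill="none" stroke="#000000"/>
  <polyline points="187.466,53.614 65.165,88.164 106.006,36.945 16.246,25.753 150.790,68.344" fill="none" stroke="#000000"/>
</svg>

Machine Y-up, SVG Y-down with viewBox height 165.649, so y_svg = 165.649 − y_machine; X carries over. Every run uses S292, so all elements get stroke `#000000` (engrave).

Run 1: The run is open, so emit a `<polyline>` with points (Y-flipped): 30.228,29.587 169.593,45.060 182.935,58.734 181.600,92.922 60.714,138.296 178.291,144.000.

Run 2: The run is open, so emit a `<polyline>` with points (Y-flipped): 187.466,53.614 65.165,88.164 106.006,36.945 16.246,25.753 150.790,68.344.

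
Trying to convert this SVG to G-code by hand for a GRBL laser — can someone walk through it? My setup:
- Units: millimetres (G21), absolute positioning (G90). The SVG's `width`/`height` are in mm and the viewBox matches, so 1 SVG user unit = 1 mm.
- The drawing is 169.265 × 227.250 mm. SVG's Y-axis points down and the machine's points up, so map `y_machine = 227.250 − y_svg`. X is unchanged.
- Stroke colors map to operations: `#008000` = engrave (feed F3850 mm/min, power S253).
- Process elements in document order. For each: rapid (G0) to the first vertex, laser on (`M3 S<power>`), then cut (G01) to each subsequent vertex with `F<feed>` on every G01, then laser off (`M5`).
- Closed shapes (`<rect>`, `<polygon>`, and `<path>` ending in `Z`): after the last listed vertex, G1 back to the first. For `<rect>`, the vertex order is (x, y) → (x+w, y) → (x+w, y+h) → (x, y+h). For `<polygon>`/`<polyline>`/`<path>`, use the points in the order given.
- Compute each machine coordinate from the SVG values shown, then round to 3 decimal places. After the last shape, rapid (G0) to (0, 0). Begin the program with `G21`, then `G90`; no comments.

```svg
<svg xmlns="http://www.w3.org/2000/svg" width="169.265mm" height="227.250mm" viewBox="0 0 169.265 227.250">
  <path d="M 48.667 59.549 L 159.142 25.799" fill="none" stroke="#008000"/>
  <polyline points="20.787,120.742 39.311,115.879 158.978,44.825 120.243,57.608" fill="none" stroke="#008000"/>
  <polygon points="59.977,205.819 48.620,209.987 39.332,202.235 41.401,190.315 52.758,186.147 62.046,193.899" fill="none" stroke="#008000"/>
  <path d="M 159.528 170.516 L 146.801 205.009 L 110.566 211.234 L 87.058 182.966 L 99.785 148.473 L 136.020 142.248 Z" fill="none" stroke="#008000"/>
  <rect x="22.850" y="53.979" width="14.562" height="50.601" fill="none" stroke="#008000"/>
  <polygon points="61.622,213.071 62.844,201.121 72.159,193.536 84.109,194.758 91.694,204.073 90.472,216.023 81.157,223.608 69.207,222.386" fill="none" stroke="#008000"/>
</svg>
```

Since the viewBox matches the mm dimensions, user units are millimetres directly. The only transform is the Y-flip y_m = 227.250 − y_svg.

Shape 1 is a line segment drawn with `<path>`. Its stroke #008000 means engrave at S253, F3850. After flipping Y the toolpath is (48.667,167.701) → (159.142,201.451).

Shape 2 is a open polyline drawn with `<polyline>`. Its stroke #008000 means engrave at S253, F3850. After flipping Y the toolpath is (20.787,106.508) → (39.311,111.371) → (158.978,182.425) → (120.243,169.642).

Shape 3 is a regular polygon drawn with `<polygon>`. Its stroke #008000 means engrave at S253, F3850. After flipping Y the toolpath is (59.977,21.431) → (48.620,17.263) → (39.332,25.015) → (41.401,36.935) → (52.758,41.103) → (62.046,33.351) → (59.977,21.431), returning to the start.

Shape 4 is a regular polygon drawn with `<path>`. Its stroke #008000 means engrave at S253, F3850. After flipping Y the toolpath is (159.528,56.734) → (146.801,22.241) → (110.566,16.016) → (87.058,44.284) → (99.785,78.777) → (136.020,85.002) → (159.528,56.734), returning to the start.

Shape 5 is a rectangle drawn with `<rect>`. Its stroke #008000 means engrave at S253, F3850. After flipping Y the toolpath is (22.850,173.271) → (37.412,173.271) → (37.412,122.670) → (22.850,122.670) → (22.850,173.271), returning to the start.

Shape 6 is a regular polygon drawn with `<polygon>`. Its stroke #008000 means engrave at S253, F3850. After flipping Y the toolpath is (61.622,14.179) → (62.844,26.129) → (72.159,33.714) → (84.109,32.492) → (91.694,23.177) → (90.472,11.227) → (81.157,3.642) → (69.207,4.864) → (61.622,14.179), returning to the start.

G21
G90
G0 X48.667 Y167.701
M3 S253
G01 X159.142 Y201.451 F3850
M5
G0 X20.787 Y106.508
M3 S253
G01 X39.311 Y111.371 F3850
G01 X158.978 Y182.425 F3850
G01 X120.243 Y169.642 F3850
M5
G0 X59.977 Y21.431
M3 S253
G01 X48.620 Y17.263 F3850
G01 X39.332 Y25.015 F3850
G01 X41.401 Y36.935 F3850
G01 X52.758 Y41.103 F3850
G01 X62.046 Y33.351 F3850
G01 X59.977 Y21.431 F3850
M5
G0 X159.528 Y56.734
M3 S253
G01 X146.801 Y22.241 F3850
G01 X110.566 Y16.016 F3850
G01 X87.058 Y44.284 F3850
G01 X99.785 Y78.777 F3850
G01 X136.020 Y85.002 F3850
G01 X159.528 Y56.734 F3850
M5
G0 X22.850 Y173.271
M3 S253
G01 X37.412 Y173.271 F3850
G01 X37.412 Y122.670 F3850
G01 X22.850 Y122.670 F3850
G01 X22.850 Y173.271 F3850
M5
G0 X61.622 Y14.179
M3 S253
G01 X62.844 Y26.129 F3850
G01 X72.159 Y33.714 F3850
G01 X84.109 Y32.492 F3850
G01 X91.694 Y23.177 F3850
G01 X90.472 Y11.227 F3850
G01 X81.157 Y3.642 F3850
G01 X69.207 Y4.864 F3850
G01 X61.622 Y14.179 F3850
M5
G0 X0.000 Y0.000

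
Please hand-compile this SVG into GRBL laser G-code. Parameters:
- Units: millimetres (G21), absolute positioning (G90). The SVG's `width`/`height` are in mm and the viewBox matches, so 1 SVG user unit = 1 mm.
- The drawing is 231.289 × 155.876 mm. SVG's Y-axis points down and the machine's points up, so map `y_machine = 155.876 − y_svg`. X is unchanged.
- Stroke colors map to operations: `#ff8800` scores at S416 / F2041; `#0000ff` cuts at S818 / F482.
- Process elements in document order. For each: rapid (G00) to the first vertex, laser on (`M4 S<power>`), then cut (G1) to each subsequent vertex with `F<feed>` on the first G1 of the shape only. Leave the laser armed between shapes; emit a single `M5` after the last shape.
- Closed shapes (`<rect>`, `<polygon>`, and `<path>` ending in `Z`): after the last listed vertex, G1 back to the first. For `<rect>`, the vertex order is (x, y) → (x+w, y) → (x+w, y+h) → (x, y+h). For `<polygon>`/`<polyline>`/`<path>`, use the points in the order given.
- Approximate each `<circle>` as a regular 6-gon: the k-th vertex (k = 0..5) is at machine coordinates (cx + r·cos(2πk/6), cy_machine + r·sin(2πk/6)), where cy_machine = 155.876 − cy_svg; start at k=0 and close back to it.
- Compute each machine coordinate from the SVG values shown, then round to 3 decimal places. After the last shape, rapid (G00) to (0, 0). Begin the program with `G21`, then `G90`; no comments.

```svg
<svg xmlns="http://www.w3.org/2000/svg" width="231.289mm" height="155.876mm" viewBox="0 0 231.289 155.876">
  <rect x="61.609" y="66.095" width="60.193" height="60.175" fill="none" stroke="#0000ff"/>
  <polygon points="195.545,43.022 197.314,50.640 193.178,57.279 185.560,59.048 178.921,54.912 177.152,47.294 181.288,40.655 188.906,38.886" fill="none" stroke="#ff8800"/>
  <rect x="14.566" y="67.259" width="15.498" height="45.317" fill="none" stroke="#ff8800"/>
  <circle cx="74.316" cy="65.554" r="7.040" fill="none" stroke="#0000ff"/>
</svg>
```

G21
G90
G00 X61.609 Y89.781
M4 S818
G1 X121.802 Y89.781 F482
G1 X121.802 Y29.606
G1 X61.609 Y29.606
G1 X61.609 Y89.781
G00 X195.545 Y112.854
M4 S416
G1 X197.314 Y105.236 F2041
G1 X193.178 Y98.597
G1 X185.560 Y96.828
G1 X178.921 Y100.964
G1 X177.152 Y108.582
G1 X181.288 Y115.221
G1 X188.906 Y116.990
G1 X195.545 Y112.854
G00 X14.566 Y88.617
M4 S416
G1 X30.064 Y88.617 F2041
G1 X30.064 Y43.300
G1 X14.566 Y43.300
G1 X14.566 Y88.617
G00 X81.356 Y90.322
M4 S818
G1 X77.836 Y96.419 F482
G1 X70.796 Y96.419
G1 X67.276 Y90.322
G1 X70.796 Y84.225
G1 X77.836 Y84.225
G1 X81.356 Y90.322
M5
G00 X0.000 Y0.000

1 u = 1 mm; y_m = 155.876 − y.

[1] `<rect>` rectangle, #0000ff→cut S818 F482: (61.609,89.781) → (121.802,89.781) → (121.802,29.606) → (61.609,29.606) → (61.609,89.781) (closed)

[2] `<polygon>` regular polygon, #ff8800→score S416 F2041: (195.545,112.854) → (197.314,105.236) → (193.178,98.597) → (185.560,96.828) → (178.921,100.964) → (177.152,108.582) → (181.288,115.221) → (188.906,116.990) → (195.545,112.854) (closed)

[3] `<rect>` rectangle, #ff8800→score S416 F2041: (14.566,88.617) → (30.064,88.617) → (30.064,43.300) → (14.566,43.300) → (14.566,88.617) (closed)

[4] `<circle>` circle, #0000ff→cut S818 F482: (81.356,90.322) → (77.836,96.419) → (70.796,96.419) → (67.276,90.322) → (70.796,84.225) → (77.836,84.225) → (81.356,90.322) (closed)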